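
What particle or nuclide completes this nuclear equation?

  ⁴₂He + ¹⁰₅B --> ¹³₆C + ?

proton

Conserve mass number: 4 + 10 = 13 + A, so A = 1.
Conserve atomic number: 2 + 5 = 6 + Z, so Z = 1.
A = 1 and Z = 1 is ¹₁H — a proton.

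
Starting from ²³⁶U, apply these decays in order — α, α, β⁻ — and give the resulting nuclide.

Start: (A, Z) = (236, 92).
After α: (232, 90).
After α: (228, 88).
After β⁻: (228, 89).
Z = 89 is actinium.

Ac-228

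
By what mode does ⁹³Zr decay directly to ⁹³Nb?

ΔA = 93 − 93 = 0; ΔZ = 41 − 40 = +1.
A is unchanged and Z rises by 1 — a neutron has become a proton (β⁻ decay).

beta-minus decay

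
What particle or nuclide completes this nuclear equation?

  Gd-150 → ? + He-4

Conserve mass number: 150 = A + 4, so A = 146.
Conserve atomic number: 64 = Z + 2, so Z = 62.
Z = 62 is samarium, so the species is Sm-146.

Sm-146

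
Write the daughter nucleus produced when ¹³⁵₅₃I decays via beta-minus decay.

Xe-135

Beta-minus decay: mass number changes by +0, atomic number by +1.
A: 135 = 135; Z: 53 + 1 = 54.
Z = 54 is xenon, so the daughter is ¹³⁵₅₄Xe.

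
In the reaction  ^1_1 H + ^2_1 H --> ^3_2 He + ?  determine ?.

gamma ray

Conserve mass number: 1 + 2 = 3 + A, so A = 0.
Conserve atomic number: 1 + 1 = 2 + Z, so Z = 0.
A = 0 and Z = 0 is ^0_0 γ — a gamma ray.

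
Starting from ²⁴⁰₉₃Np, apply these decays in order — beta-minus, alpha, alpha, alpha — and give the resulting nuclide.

Ra-228

Start: (A, Z) = (240, 93).
After β⁻: (240, 94).
After α: (236, 92).
After α: (232, 90).
After α: (228, 88).
Z = 88 is radium.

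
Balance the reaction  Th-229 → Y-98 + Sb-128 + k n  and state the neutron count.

3

Conserve mass number: 229 = 98 + 128 + k, so k = 229 − 226 = 3.
Check atomic number: 90 = 39 + 51 + 0 = 90. ✓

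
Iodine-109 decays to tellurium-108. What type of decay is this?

proton emission

ΔA = 108 − 109 = -1; ΔZ = 52 − 53 = -1.
A drops by 1 and Z drops by 1 — a proton was emitted.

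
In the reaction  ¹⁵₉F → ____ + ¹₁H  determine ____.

Conserve mass number: 15 = A + 1, so A = 14.
Conserve atomic number: 9 = Z + 1, so Z = 8.
Z = 8 is oxygen, so the species is ¹⁴₈O.

O-14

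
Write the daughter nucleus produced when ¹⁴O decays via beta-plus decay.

N-14

Beta-plus decay: mass number changes by +0, atomic number by -1.
A: 14 = 14; Z: 8 − 1 = 7.
Z = 7 is nitrogen, so the daughter is ¹⁴N.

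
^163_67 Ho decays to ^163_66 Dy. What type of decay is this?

ΔA = 163 − 163 = 0; ΔZ = 66 − 67 = -1.
A is unchanged and Z drops by 1 — a proton has become a neutron (β⁺ emission or electron capture).

beta-plus decay or electron capture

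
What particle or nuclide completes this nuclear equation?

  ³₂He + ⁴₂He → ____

Conserve mass number: 3 + 4 = A, so A = 7.
Conserve atomic number: 2 + 2 = Z, so Z = 4.
Z = 4 is beryllium, so the species is ⁷₄Be.

Be-7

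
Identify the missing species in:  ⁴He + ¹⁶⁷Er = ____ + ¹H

Conserve mass number: 4 + 167 = A + 1, so A = 170.
Conserve atomic number: 2 + 68 = Z + 1, so Z = 69.
Z = 69 is thulium, so the species is ¹⁷⁰Tm.

Tm-170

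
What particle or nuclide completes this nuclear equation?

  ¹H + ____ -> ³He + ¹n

Conserve mass number: 1 + A = 3 + 1, so A = 3.
Conserve atomic number: 1 + Z = 2 + 0, so Z = 1.
A = 3 and Z = 1 is ³H — a triton.

triton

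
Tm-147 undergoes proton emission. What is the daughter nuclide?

Proton emission: mass number changes by -1, atomic number by -1.
A: 147 − 1 = 146; Z: 69 − 1 = 68.
Z = 68 is erbium, so the daughter is Er-146.

Er-146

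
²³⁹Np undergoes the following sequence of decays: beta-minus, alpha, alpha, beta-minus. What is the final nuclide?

Pa-231

Start: (A, Z) = (239, 93).
After β⁻: (239, 94).
After α: (235, 92).
After α: (231, 90).
After β⁻: (231, 91).
Z = 91 is protactinium.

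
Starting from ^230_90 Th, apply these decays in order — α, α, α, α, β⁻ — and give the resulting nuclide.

Bi-214

Start: (A, Z) = (230, 90).
After α: (226, 88).
After α: (222, 86).
After α: (218, 84).
After α: (214, 82).
After β⁻: (214, 83).
Z = 83 is bismuth.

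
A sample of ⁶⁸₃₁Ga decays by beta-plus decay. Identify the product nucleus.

Zn-68

Beta-plus decay: mass number changes by +0, atomic number by -1.
A: 68 = 68; Z: 31 − 1 = 30.
Z = 30 is zinc, so the daughter is ⁶⁸₃₀Zn.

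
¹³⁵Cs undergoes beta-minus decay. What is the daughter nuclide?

Ba-135

Beta-minus decay: mass number changes by +0, atomic number by +1.
A: 135 = 135; Z: 55 + 1 = 56.
Z = 56 is barium, so the daughter is ¹³⁵Ba.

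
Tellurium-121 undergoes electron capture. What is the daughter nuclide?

Electron capture: mass number changes by +0, atomic number by -1.
A: 121 = 121; Z: 52 − 1 = 51.
Z = 51 is antimony, so the daughter is antimony-121.

Sb-121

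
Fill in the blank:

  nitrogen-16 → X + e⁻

O-16

Conserve mass number: 16 = A + 0, so A = 16.
Conserve atomic number: 7 = Z − 1, so Z = 8.
Z = 8 is oxygen, so the species is oxygen-16.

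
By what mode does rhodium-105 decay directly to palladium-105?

ΔA = 105 − 105 = 0; ΔZ = 46 − 45 = +1.
A is unchanged and Z rises by 1 — a neutron has become a proton (β⁻ decay).

beta-minus decay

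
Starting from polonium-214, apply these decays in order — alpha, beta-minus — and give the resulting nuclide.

Start: (A, Z) = (214, 84).
After α: (210, 82).
After β⁻: (210, 83).
Z = 83 is bismuth.

Bi-210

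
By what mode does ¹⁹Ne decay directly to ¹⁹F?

ΔA = 19 − 19 = 0; ΔZ = 9 − 10 = -1.
A is unchanged and Z drops by 1 — a proton has become a neutron (β⁺ emission or electron capture).

beta-plus decay or electron capture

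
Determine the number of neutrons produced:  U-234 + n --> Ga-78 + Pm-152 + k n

Conserve mass number: 235 = 78 + 152 + k, so k = 235 − 230 = 5.
Check atomic number: 92 = 31 + 61 + 0 = 92. ✓

5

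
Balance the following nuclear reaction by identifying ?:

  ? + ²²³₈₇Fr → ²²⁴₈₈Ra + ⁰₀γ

proton

Conserve mass number: A + 223 = 224 + 0, so A = 1.
Conserve atomic number: Z + 87 = 88 + 0, so Z = 1.
A = 1 and Z = 1 is ¹₁H — a proton.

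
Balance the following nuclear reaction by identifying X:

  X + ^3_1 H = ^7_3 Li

Conserve mass number: A + 3 = 7, so A = 4.
Conserve atomic number: Z + 1 = 3, so Z = 2.
A = 4 and Z = 2 is ^4_2 He — an alpha particle.

alpha particle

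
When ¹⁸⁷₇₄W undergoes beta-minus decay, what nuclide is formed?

Re-187

Beta-minus decay: mass number changes by +0, atomic number by +1.
A: 187 = 187; Z: 74 + 1 = 75.
Z = 75 is rhenium, so the daughter is ¹⁸⁷₇₅Re.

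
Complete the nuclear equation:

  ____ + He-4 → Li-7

Conserve mass number: A + 4 = 7, so A = 3.
Conserve atomic number: Z + 2 = 3, so Z = 1.
A = 3 and Z = 1 is H-3 — a triton.

triton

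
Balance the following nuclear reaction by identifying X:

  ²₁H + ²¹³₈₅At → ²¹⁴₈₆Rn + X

neutron

Conserve mass number: 2 + 213 = 214 + A, so A = 1.
Conserve atomic number: 1 + 85 = 86 + Z, so Z = 0.
A = 1 and Z = 0 is ¹₀n — a neutron.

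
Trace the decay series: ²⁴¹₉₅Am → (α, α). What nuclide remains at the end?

Pa-233

Start: (A, Z) = (241, 95).
After α: (237, 93).
After α: (233, 91).
Z = 91 is protactinium.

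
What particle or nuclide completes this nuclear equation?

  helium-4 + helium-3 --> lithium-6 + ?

proton

Conserve mass number: 4 + 3 = 6 + A, so A = 1.
Conserve atomic number: 2 + 2 = 3 + Z, so Z = 1.
A = 1 and Z = 1 is hydrogen-1 — a proton.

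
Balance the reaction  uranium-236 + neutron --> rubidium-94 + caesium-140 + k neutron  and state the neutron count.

Conserve mass number: 237 = 94 + 140 + k, so k = 237 − 234 = 3.
Check atomic number: 92 = 37 + 55 + 0 = 92. ✓

3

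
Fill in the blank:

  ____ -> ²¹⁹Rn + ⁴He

Conserve mass number: A = 219 + 4, so A = 223.
Conserve atomic number: Z = 86 + 2, so Z = 88.
Z = 88 is radium, so the species is ²²³Ra.

Ra-223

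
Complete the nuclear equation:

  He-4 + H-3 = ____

Li-7

Conserve mass number: 4 + 3 = A, so A = 7.
Conserve atomic number: 2 + 1 = Z, so Z = 3.
Z = 3 is lithium, so the species is Li-7.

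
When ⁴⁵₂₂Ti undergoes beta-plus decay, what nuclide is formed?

Beta-plus decay: mass number changes by +0, atomic number by -1.
A: 45 = 45; Z: 22 − 1 = 21.
Z = 21 is scandium, so the daughter is ⁴⁵₂₁Sc.

Sc-45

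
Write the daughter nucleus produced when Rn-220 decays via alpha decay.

Po-216

Alpha decay: mass number changes by -4, atomic number by -2.
A: 220 − 4 = 216; Z: 86 − 2 = 84.
Z = 84 is polonium, so the daughter is Po-216.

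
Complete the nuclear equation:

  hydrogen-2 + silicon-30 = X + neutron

P-31

Conserve mass number: 2 + 30 = A + 1, so A = 31.
Conserve atomic number: 1 + 14 = Z + 0, so Z = 15.
Z = 15 is phosphorus, so the species is phosphorus-31.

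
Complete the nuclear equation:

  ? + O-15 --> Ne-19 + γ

Conserve mass number: A + 15 = 19 + 0, so A = 4.
Conserve atomic number: Z + 8 = 10 + 0, so Z = 2.
A = 4 and Z = 2 is He-4 — an alpha particle.

alpha particle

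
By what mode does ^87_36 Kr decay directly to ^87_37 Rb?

ΔA = 87 − 87 = 0; ΔZ = 37 − 36 = +1.
A is unchanged and Z rises by 1 — a neutron has become a proton (β⁻ decay).

beta-minus decay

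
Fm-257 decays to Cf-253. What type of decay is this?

ΔA = 253 − 257 = -4; ΔZ = 98 − 100 = -2.
A drops by 4 and Z drops by 2 — the signature of alpha emission.

alpha decay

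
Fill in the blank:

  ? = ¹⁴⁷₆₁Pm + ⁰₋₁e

Nd-147

Conserve mass number: A = 147 + 0, so A = 147.
Conserve atomic number: Z = 61 − 1, so Z = 60.
Z = 60 is neodymium, so the species is ¹⁴⁷₆₀Nd.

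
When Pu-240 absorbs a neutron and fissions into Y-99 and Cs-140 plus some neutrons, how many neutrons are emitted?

2

Conserve mass number: 241 = 99 + 140 + k, so k = 241 − 239 = 2.
Check atomic number: 94 = 39 + 55 + 0 = 94. ✓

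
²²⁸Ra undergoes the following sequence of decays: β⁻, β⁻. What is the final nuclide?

Start: (A, Z) = (228, 88).
After β⁻: (228, 89).
After β⁻: (228, 90).
Z = 90 is thorium.

Th-228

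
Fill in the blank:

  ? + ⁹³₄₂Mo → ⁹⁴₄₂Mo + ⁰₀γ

Conserve mass number: A + 93 = 94 + 0, so A = 1.
Conserve atomic number: Z + 42 = 42 + 0, so Z = 0.
A = 1 and Z = 0 is ¹₀n — a neutron.

neutron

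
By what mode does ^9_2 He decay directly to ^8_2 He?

ΔA = 8 − 9 = -1; ΔZ = 2 − 2 = +0.
A drops by 1 with Z unchanged — a neutron was emitted.

neutron emission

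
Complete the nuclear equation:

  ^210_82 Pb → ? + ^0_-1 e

Conserve mass number: 210 = A + 0, so A = 210.
Conserve atomic number: 82 = Z − 1, so Z = 83.
Z = 83 is bismuth, so the species is ^210_83 Bi.

Bi-210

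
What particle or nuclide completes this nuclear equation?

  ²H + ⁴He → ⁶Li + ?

Conserve mass number: 2 + 4 = 6 + A, so A = 0.
Conserve atomic number: 1 + 2 = 3 + Z, so Z = 0.
A = 0 and Z = 0 is γ — a gamma ray.

gamma ray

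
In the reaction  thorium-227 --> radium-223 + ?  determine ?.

Conserve mass number: 227 = 223 + A, so A = 4.
Conserve atomic number: 90 = 88 + Z, so Z = 2.
A = 4 and Z = 2 is helium-4 — an alpha particle.

alpha particle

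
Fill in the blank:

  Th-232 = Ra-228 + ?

Conserve mass number: 232 = 228 + A, so A = 4.
Conserve atomic number: 90 = 88 + Z, so Z = 2.
A = 4 and Z = 2 is He-4 — an alpha particle.

alpha particle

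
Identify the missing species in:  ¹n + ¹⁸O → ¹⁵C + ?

Conserve mass number: 1 + 18 = 15 + A, so A = 4.
Conserve atomic number: 0 + 8 = 6 + Z, so Z = 2.
A = 4 and Z = 2 is ⁴He — an alpha particle.

alpha particle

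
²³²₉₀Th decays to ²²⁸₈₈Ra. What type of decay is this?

alpha decay

ΔA = 228 − 232 = -4; ΔZ = 88 − 90 = -2.
A drops by 4 and Z drops by 2 — the signature of alpha emission.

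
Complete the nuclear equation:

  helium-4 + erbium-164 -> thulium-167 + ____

Conserve mass number: 4 + 164 = 167 + A, so A = 1.
Conserve atomic number: 2 + 68 = 69 + Z, so Z = 1.
A = 1 and Z = 1 is hydrogen-1 — a proton.

proton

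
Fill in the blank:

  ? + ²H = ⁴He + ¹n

triton

Conserve mass number: A + 2 = 4 + 1, so A = 3.
Conserve atomic number: Z + 1 = 2 + 0, so Z = 1.
A = 3 and Z = 1 is ³H — a triton.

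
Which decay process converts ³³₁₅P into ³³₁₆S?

beta-minus decay

ΔA = 33 − 33 = 0; ΔZ = 16 − 15 = +1.
A is unchanged and Z rises by 1 — a neutron has become a proton (β⁻ decay).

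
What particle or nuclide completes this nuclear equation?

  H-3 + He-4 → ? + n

Conserve mass number: 3 + 4 = A + 1, so A = 6.
Conserve atomic number: 1 + 2 = Z + 0, so Z = 3.
Z = 3 is lithium, so the species is Li-6.

Li-6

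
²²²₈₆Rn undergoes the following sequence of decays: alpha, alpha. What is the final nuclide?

Start: (A, Z) = (222, 86).
After α: (218, 84).
After α: (214, 82).
Z = 82 is lead.

Pb-214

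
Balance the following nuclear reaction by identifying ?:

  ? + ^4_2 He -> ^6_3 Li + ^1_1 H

Conserve mass number: A + 4 = 6 + 1, so A = 3.
Conserve atomic number: Z + 2 = 3 + 1, so Z = 2.
Z = 2 is helium, so the species is ^3_2 He.

He-3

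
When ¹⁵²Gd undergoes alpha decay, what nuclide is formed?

Alpha decay: mass number changes by -4, atomic number by -2.
A: 152 − 4 = 148; Z: 64 − 2 = 62.
Z = 62 is samarium, so the daughter is ¹⁴⁸Sm.

Sm-148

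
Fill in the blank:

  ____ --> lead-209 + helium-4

Conserve mass number: A = 209 + 4, so A = 213.
Conserve atomic number: Z = 82 + 2, so Z = 84.
Z = 84 is polonium, so the species is polonium-213.

Po-213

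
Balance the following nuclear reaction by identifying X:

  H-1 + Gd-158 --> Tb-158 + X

Conserve mass number: 1 + 158 = 158 + A, so A = 1.
Conserve atomic number: 1 + 64 = 65 + Z, so Z = 0.
A = 1 and Z = 0 is n — a neutron.

neutron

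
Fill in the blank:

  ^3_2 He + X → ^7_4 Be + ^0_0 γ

alpha particle

Conserve mass number: 3 + A = 7 + 0, so A = 4.
Conserve atomic number: 2 + Z = 4 + 0, so Z = 2.
A = 4 and Z = 2 is ^4_2 He — an alpha particle.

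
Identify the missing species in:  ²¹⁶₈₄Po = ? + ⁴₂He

Conserve mass number: 216 = A + 4, so A = 212.
Conserve atomic number: 84 = Z + 2, so Z = 82.
Z = 82 is lead, so the species is ²¹²₈₂Pb.

Pb-212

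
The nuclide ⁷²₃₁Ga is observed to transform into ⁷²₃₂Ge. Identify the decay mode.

ΔA = 72 − 72 = 0; ΔZ = 32 − 31 = +1.
A is unchanged and Z rises by 1 — a neutron has become a proton (β⁻ decay).

beta-minus decay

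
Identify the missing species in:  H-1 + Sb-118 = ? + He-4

Conserve mass number: 1 + 118 = A + 4, so A = 115.
Conserve atomic number: 1 + 51 = Z + 2, so Z = 50.
Z = 50 is tin, so the species is Sn-115.

Sn-115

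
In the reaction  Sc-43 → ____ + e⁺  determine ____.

Conserve mass number: 43 = A + 0, so A = 43.
Conserve atomic number: 21 = Z + 1, so Z = 20.
Z = 20 is calcium, so the species is Ca-43.

Ca-43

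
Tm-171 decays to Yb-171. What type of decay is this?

beta-minus decay

ΔA = 171 − 171 = 0; ΔZ = 70 − 69 = +1.
A is unchanged and Z rises by 1 — a neutron has become a proton (β⁻ decay).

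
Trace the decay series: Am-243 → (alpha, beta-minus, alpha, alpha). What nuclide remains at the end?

Start: (A, Z) = (243, 95).
After α: (239, 93).
After β⁻: (239, 94).
After α: (235, 92).
After α: (231, 90).
Z = 90 is thorium.

Th-231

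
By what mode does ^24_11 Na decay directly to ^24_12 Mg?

ΔA = 24 − 24 = 0; ΔZ = 12 − 11 = +1.
A is unchanged and Z rises by 1 — a neutron has become a proton (β⁻ decay).

beta-minus decay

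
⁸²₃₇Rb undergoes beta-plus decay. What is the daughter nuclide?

Beta-plus decay: mass number changes by +0, atomic number by -1.
A: 82 = 82; Z: 37 − 1 = 36.
Z = 36 is krypton, so the daughter is ⁸²₃₆Kr.

Kr-82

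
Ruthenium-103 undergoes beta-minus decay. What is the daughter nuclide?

Rh-103

Beta-minus decay: mass number changes by +0, atomic number by +1.
A: 103 = 103; Z: 44 + 1 = 45.
Z = 45 is rhodium, so the daughter is rhodium-103.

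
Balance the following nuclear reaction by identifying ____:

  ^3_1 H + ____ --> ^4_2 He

proton

Conserve mass number: 3 + A = 4, so A = 1.
Conserve atomic number: 1 + Z = 2, so Z = 1.
A = 1 and Z = 1 is ^1_1 H — a proton.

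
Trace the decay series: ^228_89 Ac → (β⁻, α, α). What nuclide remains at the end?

Start: (A, Z) = (228, 89).
After β⁻: (228, 90).
After α: (224, 88).
After α: (220, 86).
Z = 86 is radon.

Rn-220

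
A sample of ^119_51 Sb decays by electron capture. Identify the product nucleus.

Electron capture: mass number changes by +0, atomic number by -1.
A: 119 = 119; Z: 51 − 1 = 50.
Z = 50 is tin, so the daughter is ^119_50 Sn.

Sn-119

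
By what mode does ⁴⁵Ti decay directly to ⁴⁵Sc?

ΔA = 45 − 45 = 0; ΔZ = 21 − 22 = -1.
A is unchanged and Z drops by 1 — a proton has become a neutron (β⁺ emission or electron capture).

beta-plus decay or electron capture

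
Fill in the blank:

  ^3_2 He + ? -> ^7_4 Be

Conserve mass number: 3 + A = 7, so A = 4.
Conserve atomic number: 2 + Z = 4, so Z = 2.
A = 4 and Z = 2 is ^4_2 He — an alpha particle.

alpha particle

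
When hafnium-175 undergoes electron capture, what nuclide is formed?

Electron capture: mass number changes by +0, atomic number by -1.
A: 175 = 175; Z: 72 − 1 = 71.
Z = 71 is lutetium, so the daughter is lutetium-175.

Lu-175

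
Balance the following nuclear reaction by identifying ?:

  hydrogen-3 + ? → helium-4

proton

Conserve mass number: 3 + A = 4, so A = 1.
Conserve atomic number: 1 + Z = 2, so Z = 1.
A = 1 and Z = 1 is hydrogen-1 — a proton.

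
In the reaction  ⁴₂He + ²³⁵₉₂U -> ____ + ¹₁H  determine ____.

Conserve mass number: 4 + 235 = A + 1, so A = 238.
Conserve atomic number: 2 + 92 = Z + 1, so Z = 93.
Z = 93 is neptunium, so the species is ²³⁸₉₃Np.

Np-238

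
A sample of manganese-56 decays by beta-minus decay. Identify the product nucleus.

Beta-minus decay: mass number changes by +0, atomic number by +1.
A: 56 = 56; Z: 25 + 1 = 26.
Z = 26 is iron, so the daughter is iron-56.

Fe-56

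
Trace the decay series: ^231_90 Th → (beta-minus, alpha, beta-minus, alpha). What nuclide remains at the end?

Ra-223

Start: (A, Z) = (231, 90).
After β⁻: (231, 91).
After α: (227, 89).
After β⁻: (227, 90).
After α: (223, 88).
Z = 88 is radium.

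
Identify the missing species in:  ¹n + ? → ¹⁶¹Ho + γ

Conserve mass number: 1 + A = 161 + 0, so A = 160.
Conserve atomic number: 0 + Z = 67 + 0, so Z = 67.
Z = 67 is holmium, so the species is ¹⁶⁰Ho.

Ho-160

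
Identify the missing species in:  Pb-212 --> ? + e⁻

Bi-212

Conserve mass number: 212 = A + 0, so A = 212.
Conserve atomic number: 82 = Z − 1, so Z = 83.
Z = 83 is bismuth, so the species is Bi-212.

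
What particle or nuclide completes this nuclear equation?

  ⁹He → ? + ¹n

He-8

Conserve mass number: 9 = A + 1, so A = 8.
Conserve atomic number: 2 = Z + 0, so Z = 2.
Z = 2 is helium, so the species is ⁸He.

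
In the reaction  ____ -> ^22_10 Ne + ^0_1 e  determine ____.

Na-22

Conserve mass number: A = 22 + 0, so A = 22.
Conserve atomic number: Z = 10 + 1, so Z = 11.
Z = 11 is sodium, so the species is ^22_11 Na.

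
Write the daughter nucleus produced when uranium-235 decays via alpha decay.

Alpha decay: mass number changes by -4, atomic number by -2.
A: 235 − 4 = 231; Z: 92 − 2 = 90.
Z = 90 is thorium, so the daughter is thorium-231.

Th-231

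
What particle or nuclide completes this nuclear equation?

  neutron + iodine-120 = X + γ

Conserve mass number: 1 + 120 = A + 0, so A = 121.
Conserve atomic number: 0 + 53 = Z + 0, so Z = 53.
Z = 53 is iodine, so the species is iodine-121.

I-121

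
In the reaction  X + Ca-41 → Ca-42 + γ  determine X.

neutron

Conserve mass number: A + 41 = 42 + 0, so A = 1.
Conserve atomic number: Z + 20 = 20 + 0, so Z = 0.
A = 1 and Z = 0 is n — a neutron.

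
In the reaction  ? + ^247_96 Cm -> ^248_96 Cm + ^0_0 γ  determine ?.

Conserve mass number: A + 247 = 248 + 0, so A = 1.
Conserve atomic number: Z + 96 = 96 + 0, so Z = 0.
A = 1 and Z = 0 is ^1_0 n — a neutron.

neutron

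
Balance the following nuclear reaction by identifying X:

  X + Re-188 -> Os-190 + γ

Conserve mass number: A + 188 = 190 + 0, so A = 2.
Conserve atomic number: Z + 75 = 76 + 0, so Z = 1.
A = 2 and Z = 1 is H-2 — a deuteron.

deuteron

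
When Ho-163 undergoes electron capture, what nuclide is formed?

Electron capture: mass number changes by +0, atomic number by -1.
A: 163 = 163; Z: 67 − 1 = 66.
Z = 66 is dysprosium, so the daughter is Dy-163.

Dy-163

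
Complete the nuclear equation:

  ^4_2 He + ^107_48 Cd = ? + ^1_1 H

In-110

Conserve mass number: 4 + 107 = A + 1, so A = 110.
Conserve atomic number: 2 + 48 = Z + 1, so Z = 49.
Z = 49 is indium, so the species is ^110_49 In.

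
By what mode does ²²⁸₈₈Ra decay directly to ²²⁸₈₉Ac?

ΔA = 228 − 228 = 0; ΔZ = 89 − 88 = +1.
A is unchanged and Z rises by 1 — a neutron has become a proton (β⁻ decay).

beta-minus decay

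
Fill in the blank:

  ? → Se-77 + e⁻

As-77

Conserve mass number: A = 77 + 0, so A = 77.
Conserve atomic number: Z = 34 − 1, so Z = 33.
Z = 33 is arsenic, so the species is As-77.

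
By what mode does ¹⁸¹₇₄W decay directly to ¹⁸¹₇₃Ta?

beta-plus decay or electron capture

ΔA = 181 − 181 = 0; ΔZ = 73 − 74 = -1.
A is unchanged and Z drops by 1 — a proton has become a neutron (β⁺ emission or electron capture).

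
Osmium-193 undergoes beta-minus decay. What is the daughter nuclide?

Beta-minus decay: mass number changes by +0, atomic number by +1.
A: 193 = 193; Z: 76 + 1 = 77.
Z = 77 is iridium, so the daughter is iridium-193.

Ir-193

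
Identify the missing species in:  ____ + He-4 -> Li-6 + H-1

Conserve mass number: A + 4 = 6 + 1, so A = 3.
Conserve atomic number: Z + 2 = 3 + 1, so Z = 2.
Z = 2 is helium, so the species is He-3.

He-3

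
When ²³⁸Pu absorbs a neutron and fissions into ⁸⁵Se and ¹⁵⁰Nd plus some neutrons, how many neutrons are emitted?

4

Conserve mass number: 239 = 85 + 150 + k, so k = 239 − 235 = 4.
Check atomic number: 94 = 34 + 60 + 0 = 94. ✓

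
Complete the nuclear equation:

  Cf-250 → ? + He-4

Cm-246

Conserve mass number: 250 = A + 4, so A = 246.
Conserve atomic number: 98 = Z + 2, so Z = 96.
Z = 96 is curium, so the species is Cm-246.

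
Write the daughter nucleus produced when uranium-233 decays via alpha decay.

Alpha decay: mass number changes by -4, atomic number by -2.
A: 233 − 4 = 229; Z: 92 − 2 = 90.
Z = 90 is thorium, so the daughter is thorium-229.

Th-229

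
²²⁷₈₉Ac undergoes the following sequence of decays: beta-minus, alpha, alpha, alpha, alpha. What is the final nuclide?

Start: (A, Z) = (227, 89).
After β⁻: (227, 90).
After α: (223, 88).
After α: (219, 86).
After α: (215, 84).
After α: (211, 82).
Z = 82 is lead.

Pb-211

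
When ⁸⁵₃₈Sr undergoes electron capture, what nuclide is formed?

Rb-85

Electron capture: mass number changes by +0, atomic number by -1.
A: 85 = 85; Z: 38 − 1 = 37.
Z = 37 is rubidium, so the daughter is ⁸⁵₃₇Rb.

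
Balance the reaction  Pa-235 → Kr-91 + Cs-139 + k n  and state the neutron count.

Conserve mass number: 235 = 91 + 139 + k, so k = 235 − 230 = 5.
Check atomic number: 91 = 36 + 55 + 0 = 91. ✓

5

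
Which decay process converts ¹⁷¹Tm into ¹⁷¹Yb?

beta-minus decay

ΔA = 171 − 171 = 0; ΔZ = 70 − 69 = +1.
A is unchanged and Z rises by 1 — a neutron has become a proton (β⁻ decay).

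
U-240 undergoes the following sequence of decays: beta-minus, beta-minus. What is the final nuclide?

Pu-240

Start: (A, Z) = (240, 92).
After β⁻: (240, 93).
After β⁻: (240, 94).
Z = 94 is plutonium.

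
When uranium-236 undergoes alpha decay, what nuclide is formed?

Alpha decay: mass number changes by -4, atomic number by -2.
A: 236 − 4 = 232; Z: 92 − 2 = 90.
Z = 90 is thorium, so the daughter is thorium-232.

Th-232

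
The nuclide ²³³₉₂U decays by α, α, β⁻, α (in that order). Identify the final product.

Start: (A, Z) = (233, 92).
After α: (229, 90).
After α: (225, 88).
After β⁻: (225, 89).
After α: (221, 87).
Z = 87 is francium.

Fr-221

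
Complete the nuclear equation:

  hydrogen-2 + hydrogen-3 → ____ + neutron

He-4

Conserve mass number: 2 + 3 = A + 1, so A = 4.
Conserve atomic number: 1 + 1 = Z + 0, so Z = 2.
A = 4 and Z = 2 is helium-4 — an alpha particle.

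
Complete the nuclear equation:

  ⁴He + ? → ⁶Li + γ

Conserve mass number: 4 + A = 6 + 0, so A = 2.
Conserve atomic number: 2 + Z = 3 + 0, so Z = 1.
A = 2 and Z = 1 is ²H — a deuteron.

deuteron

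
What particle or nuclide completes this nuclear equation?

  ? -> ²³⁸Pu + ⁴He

Cm-242

Conserve mass number: A = 238 + 4, so A = 242.
Conserve atomic number: Z = 94 + 2, so Z = 96.
Z = 96 is curium, so the species is ²⁴²Cm.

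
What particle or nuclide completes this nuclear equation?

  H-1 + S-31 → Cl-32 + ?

Conserve mass number: 1 + 31 = 32 + A, so A = 0.
Conserve atomic number: 1 + 16 = 17 + Z, so Z = 0.
A = 0 and Z = 0 is γ — a gamma ray.

gamma ray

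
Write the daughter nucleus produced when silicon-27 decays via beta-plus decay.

Beta-plus decay: mass number changes by +0, atomic number by -1.
A: 27 = 27; Z: 14 − 1 = 13.
Z = 13 is aluminium, so the daughter is aluminium-27.

Al-27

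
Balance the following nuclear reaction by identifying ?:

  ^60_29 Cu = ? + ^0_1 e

Ni-60

Conserve mass number: 60 = A + 0, so A = 60.
Conserve atomic number: 29 = Z + 1, so Z = 28.
Z = 28 is nickel, so the species is ^60_28 Ni.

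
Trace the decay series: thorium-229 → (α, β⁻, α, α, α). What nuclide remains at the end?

Start: (A, Z) = (229, 90).
After α: (225, 88).
After β⁻: (225, 89).
After α: (221, 87).
After α: (217, 85).
After α: (213, 83).
Z = 83 is bismuth.

Bi-213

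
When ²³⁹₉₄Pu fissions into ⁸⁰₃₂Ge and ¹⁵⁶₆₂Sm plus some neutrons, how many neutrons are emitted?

Conserve mass number: 239 = 80 + 156 + k, so k = 239 − 236 = 3.
Check atomic number: 94 = 32 + 62 + 0 = 94. ✓

3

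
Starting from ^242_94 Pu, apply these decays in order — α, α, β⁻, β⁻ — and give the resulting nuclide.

U-234

Start: (A, Z) = (242, 94).
After α: (238, 92).
After α: (234, 90).
After β⁻: (234, 91).
After β⁻: (234, 92).
Z = 92 is uranium.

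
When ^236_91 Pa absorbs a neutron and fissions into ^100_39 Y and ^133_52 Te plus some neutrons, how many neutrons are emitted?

Conserve mass number: 237 = 100 + 133 + k, so k = 237 − 233 = 4.
Check atomic number: 91 = 39 + 52 + 0 = 91. ✓

4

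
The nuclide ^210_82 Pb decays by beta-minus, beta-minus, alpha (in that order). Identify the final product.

Start: (A, Z) = (210, 82).
After β⁻: (210, 83).
After β⁻: (210, 84).
After α: (206, 82).
Z = 82 is lead.

Pb-206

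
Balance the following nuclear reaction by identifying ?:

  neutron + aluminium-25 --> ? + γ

Conserve mass number: 1 + 25 = A + 0, so A = 26.
Conserve atomic number: 0 + 13 = Z + 0, so Z = 13.
Z = 13 is aluminium, so the species is aluminium-26.

Al-26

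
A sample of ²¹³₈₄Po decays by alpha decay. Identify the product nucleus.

Pb-209

Alpha decay: mass number changes by -4, atomic number by -2.
A: 213 − 4 = 209; Z: 84 − 2 = 82.
Z = 82 is lead, so the daughter is ²⁰⁹₈₂Pb.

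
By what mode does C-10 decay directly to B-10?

beta-plus decay or electron capture

ΔA = 10 − 10 = 0; ΔZ = 5 − 6 = -1.
A is unchanged and Z drops by 1 — a proton has become a neutron (β⁺ emission or electron capture).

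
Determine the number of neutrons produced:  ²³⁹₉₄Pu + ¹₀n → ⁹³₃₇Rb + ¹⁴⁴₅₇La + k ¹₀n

Conserve mass number: 240 = 93 + 144 + k, so k = 240 − 237 = 3.
Check atomic number: 94 = 37 + 57 + 0 = 94. ✓

3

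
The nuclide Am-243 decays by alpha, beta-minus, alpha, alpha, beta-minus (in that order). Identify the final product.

Start: (A, Z) = (243, 95).
After α: (239, 93).
After β⁻: (239, 94).
After α: (235, 92).
After α: (231, 90).
After β⁻: (231, 91).
Z = 91 is protactinium.

Pa-231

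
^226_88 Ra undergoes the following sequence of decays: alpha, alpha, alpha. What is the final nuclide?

Pb-214

Start: (A, Z) = (226, 88).
After α: (222, 86).
After α: (218, 84).
After α: (214, 82).
Z = 82 is lead.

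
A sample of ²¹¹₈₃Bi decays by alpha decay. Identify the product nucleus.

Tl-207

Alpha decay: mass number changes by -4, atomic number by -2.
A: 211 − 4 = 207; Z: 83 − 2 = 81.
Z = 81 is thallium, so the daughter is ²⁰⁷₈₁Tl.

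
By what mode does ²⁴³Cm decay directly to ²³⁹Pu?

ΔA = 239 − 243 = -4; ΔZ = 94 − 96 = -2.
A drops by 4 and Z drops by 2 — the signature of alpha emission.

alpha decay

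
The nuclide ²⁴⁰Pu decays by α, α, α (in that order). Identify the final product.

Ra-228

Start: (A, Z) = (240, 94).
After α: (236, 92).
After α: (232, 90).
After α: (228, 88).
Z = 88 is radium.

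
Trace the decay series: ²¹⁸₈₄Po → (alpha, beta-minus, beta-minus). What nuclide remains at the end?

Po-214

Start: (A, Z) = (218, 84).
After α: (214, 82).
After β⁻: (214, 83).
After β⁻: (214, 84).
Z = 84 is polonium.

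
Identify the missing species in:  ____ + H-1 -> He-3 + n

triton

Conserve mass number: A + 1 = 3 + 1, so A = 3.
Conserve atomic number: Z + 1 = 2 + 0, so Z = 1.
A = 3 and Z = 1 is H-3 — a triton.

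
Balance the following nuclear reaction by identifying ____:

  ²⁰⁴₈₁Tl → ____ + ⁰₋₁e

Pb-204

Conserve mass number: 204 = A + 0, so A = 204.
Conserve atomic number: 81 = Z − 1, so Z = 82.
Z = 82 is lead, so the species is ²⁰⁴₈₂Pb.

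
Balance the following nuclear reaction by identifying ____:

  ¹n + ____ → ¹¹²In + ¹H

Conserve mass number: 1 + A = 112 + 1, so A = 112.
Conserve atomic number: 0 + Z = 49 + 1, so Z = 50.
Z = 50 is tin, so the species is ¹¹²Sn.

Sn-112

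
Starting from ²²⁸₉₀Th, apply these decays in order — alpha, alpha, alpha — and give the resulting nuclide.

Po-216

Start: (A, Z) = (228, 90).
After α: (224, 88).
After α: (220, 86).
After α: (216, 84).
Z = 84 is polonium.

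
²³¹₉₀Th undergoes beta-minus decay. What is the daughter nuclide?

Beta-minus decay: mass number changes by +0, atomic number by +1.
A: 231 = 231; Z: 90 + 1 = 91.
Z = 91 is protactinium, so the daughter is ²³¹₉₁Pa.

Pa-231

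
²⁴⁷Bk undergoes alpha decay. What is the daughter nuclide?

Alpha decay: mass number changes by -4, atomic number by -2.
A: 247 − 4 = 243; Z: 97 − 2 = 95.
Z = 95 is americium, so the daughter is ²⁴³Am.

Am-243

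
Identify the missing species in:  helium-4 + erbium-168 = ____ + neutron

Conserve mass number: 4 + 168 = A + 1, so A = 171.
Conserve atomic number: 2 + 68 = Z + 0, so Z = 70.
Z = 70 is ytterbium, so the species is ytterbium-171.

Yb-171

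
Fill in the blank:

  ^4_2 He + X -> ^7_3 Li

triton

Conserve mass number: 4 + A = 7, so A = 3.
Conserve atomic number: 2 + Z = 3, so Z = 1.
A = 3 and Z = 1 is ^3_1 H — a triton.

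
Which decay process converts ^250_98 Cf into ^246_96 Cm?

alpha decay

ΔA = 246 − 250 = -4; ΔZ = 96 − 98 = -2.
A drops by 4 and Z drops by 2 — the signature of alpha emission.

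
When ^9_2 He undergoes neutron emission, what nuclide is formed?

Neutron emission: mass number changes by -1, atomic number by +0.
A: 9 − 1 = 8; Z: 2 = 2.
Z = 2 is helium, so the daughter is ^8_2 He.

He-8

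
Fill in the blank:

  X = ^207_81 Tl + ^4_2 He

Conserve mass number: A = 207 + 4, so A = 211.
Conserve atomic number: Z = 81 + 2, so Z = 83.
Z = 83 is bismuth, so the species is ^211_83 Bi.

Bi-211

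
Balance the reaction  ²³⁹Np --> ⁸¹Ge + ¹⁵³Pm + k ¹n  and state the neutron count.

Conserve mass number: 239 = 81 + 153 + k, so k = 239 − 234 = 5.
Check atomic number: 93 = 32 + 61 + 0 = 93. ✓

5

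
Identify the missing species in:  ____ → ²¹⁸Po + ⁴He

Rn-222

Conserve mass number: A = 218 + 4, so A = 222.
Conserve atomic number: Z = 84 + 2, so Z = 86.
Z = 86 is radon, so the species is ²²²Rn.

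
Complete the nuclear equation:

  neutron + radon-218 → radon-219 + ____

gamma ray

Conserve mass number: 1 + 218 = 219 + A, so A = 0.
Conserve atomic number: 0 + 86 = 86 + Z, so Z = 0.
A = 0 and Z = 0 is γ — a gamma ray.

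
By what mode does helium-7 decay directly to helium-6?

neutron emission

ΔA = 6 − 7 = -1; ΔZ = 2 − 2 = +0.
A drops by 1 with Z unchanged — a neutron was emitted.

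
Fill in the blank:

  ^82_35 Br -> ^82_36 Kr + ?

Conserve mass number: 82 = 82 + A, so A = 0.
Conserve atomic number: 35 = 36 + Z, so Z = -1.
A = 0 and Z = -1 is ^0_-1 e — a beta-minus particle.

beta-minus particle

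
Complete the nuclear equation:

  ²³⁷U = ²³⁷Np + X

beta-minus particle

Conserve mass number: 237 = 237 + A, so A = 0.
Conserve atomic number: 92 = 93 + Z, so Z = -1.
A = 0 and Z = -1 is e⁻ — a beta-minus particle.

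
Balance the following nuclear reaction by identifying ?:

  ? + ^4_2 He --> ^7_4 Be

He-3

Conserve mass number: A + 4 = 7, so A = 3.
Conserve atomic number: Z + 2 = 4, so Z = 2.
Z = 2 is helium, so the species is ^3_2 He.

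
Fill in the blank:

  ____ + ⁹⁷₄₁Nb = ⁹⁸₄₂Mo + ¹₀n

Conserve mass number: A + 97 = 98 + 1, so A = 2.
Conserve atomic number: Z + 41 = 42 + 0, so Z = 1.
A = 2 and Z = 1 is ²₁H — a deuteron.

deuteron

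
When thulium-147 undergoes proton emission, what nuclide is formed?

Er-146

Proton emission: mass number changes by -1, atomic number by -1.
A: 147 − 1 = 146; Z: 69 − 1 = 68.
Z = 68 is erbium, so the daughter is erbium-146.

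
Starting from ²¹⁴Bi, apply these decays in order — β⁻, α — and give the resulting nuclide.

Start: (A, Z) = (214, 83).
After β⁻: (214, 84).
After α: (210, 82).
Z = 82 is lead.

Pb-210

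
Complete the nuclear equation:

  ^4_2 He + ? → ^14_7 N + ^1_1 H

C-11

Conserve mass number: 4 + A = 14 + 1, so A = 11.
Conserve atomic number: 2 + Z = 7 + 1, so Z = 6.
Z = 6 is carbon, so the species is ^11_6 C.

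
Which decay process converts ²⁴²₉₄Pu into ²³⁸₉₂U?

ΔA = 238 − 242 = -4; ΔZ = 92 − 94 = -2.
A drops by 4 and Z drops by 2 — the signature of alpha emission.

alpha decay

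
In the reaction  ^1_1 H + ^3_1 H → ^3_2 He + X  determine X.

Conserve mass number: 1 + 3 = 3 + A, so A = 1.
Conserve atomic number: 1 + 1 = 2 + Z, so Z = 0.
A = 1 and Z = 0 is ^1_0 n — a neutron.

neutron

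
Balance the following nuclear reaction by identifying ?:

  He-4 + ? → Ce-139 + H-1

Conserve mass number: 4 + A = 139 + 1, so A = 136.
Conserve atomic number: 2 + Z = 58 + 1, so Z = 57.
Z = 57 is lanthanum, so the species is La-136.

La-136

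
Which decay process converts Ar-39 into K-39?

ΔA = 39 − 39 = 0; ΔZ = 19 − 18 = +1.
A is unchanged and Z rises by 1 — a neutron has become a proton (β⁻ decay).

beta-minus decay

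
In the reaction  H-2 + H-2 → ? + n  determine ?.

He-3

Conserve mass number: 2 + 2 = A + 1, so A = 3.
Conserve atomic number: 1 + 1 = Z + 0, so Z = 2.
Z = 2 is helium, so the species is He-3.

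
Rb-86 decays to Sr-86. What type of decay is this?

beta-minus decay

ΔA = 86 − 86 = 0; ΔZ = 38 − 37 = +1.
A is unchanged and Z rises by 1 — a neutron has become a proton (β⁻ decay).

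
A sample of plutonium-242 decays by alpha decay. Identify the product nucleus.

U-238

Alpha decay: mass number changes by -4, atomic number by -2.
A: 242 − 4 = 238; Z: 94 − 2 = 92.
Z = 92 is uranium, so the daughter is uranium-238.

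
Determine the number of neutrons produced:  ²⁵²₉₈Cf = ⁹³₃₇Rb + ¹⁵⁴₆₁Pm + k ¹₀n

Conserve mass number: 252 = 93 + 154 + k, so k = 252 − 247 = 5.
Check atomic number: 98 = 37 + 61 + 0 = 98. ✓

5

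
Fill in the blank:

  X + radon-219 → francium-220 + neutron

deuteron

Conserve mass number: A + 219 = 220 + 1, so A = 2.
Conserve atomic number: Z + 86 = 87 + 0, so Z = 1.
A = 2 and Z = 1 is hydrogen-2 — a deuteron.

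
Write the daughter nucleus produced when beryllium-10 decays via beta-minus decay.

Beta-minus decay: mass number changes by +0, atomic number by +1.
A: 10 = 10; Z: 4 + 1 = 5.
Z = 5 is boron, so the daughter is boron-10.

B-10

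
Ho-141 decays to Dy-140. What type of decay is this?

proton emission

ΔA = 140 − 141 = -1; ΔZ = 66 − 67 = -1.
A drops by 1 and Z drops by 1 — a proton was emitted.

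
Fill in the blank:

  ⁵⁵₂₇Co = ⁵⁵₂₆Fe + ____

Conserve mass number: 55 = 55 + A, so A = 0.
Conserve atomic number: 27 = 26 + Z, so Z = 1.
A = 0 and Z = 1 is ⁰₁e — a positron.

positron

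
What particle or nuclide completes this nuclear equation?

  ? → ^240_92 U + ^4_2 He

Conserve mass number: A = 240 + 4, so A = 244.
Conserve atomic number: Z = 92 + 2, so Z = 94.
Z = 94 is plutonium, so the species is ^244_94 Pu.

Pu-244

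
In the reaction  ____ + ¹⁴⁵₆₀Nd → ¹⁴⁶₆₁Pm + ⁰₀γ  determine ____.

Conserve mass number: A + 145 = 146 + 0, so A = 1.
Conserve atomic number: Z + 60 = 61 + 0, so Z = 1.
A = 1 and Z = 1 is ¹₁H — a proton.

proton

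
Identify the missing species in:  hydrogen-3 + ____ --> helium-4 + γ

proton

Conserve mass number: 3 + A = 4 + 0, so A = 1.
Conserve atomic number: 1 + Z = 2 + 0, so Z = 1.
A = 1 and Z = 1 is hydrogen-1 — a proton.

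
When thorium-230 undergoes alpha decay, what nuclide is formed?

Alpha decay: mass number changes by -4, atomic number by -2.
A: 230 − 4 = 226; Z: 90 − 2 = 88.
Z = 88 is radium, so the daughter is radium-226.

Ra-226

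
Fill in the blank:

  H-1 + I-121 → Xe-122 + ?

gamma ray

Conserve mass number: 1 + 121 = 122 + A, so A = 0.
Conserve atomic number: 1 + 53 = 54 + Z, so Z = 0.
A = 0 and Z = 0 is γ — a gamma ray.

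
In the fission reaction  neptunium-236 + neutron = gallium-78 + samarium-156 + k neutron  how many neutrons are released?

Conserve mass number: 237 = 78 + 156 + k, so k = 237 − 234 = 3.
Check atomic number: 93 = 31 + 62 + 0 = 93. ✓

3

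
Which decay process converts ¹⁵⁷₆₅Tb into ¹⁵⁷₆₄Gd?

ΔA = 157 − 157 = 0; ΔZ = 64 − 65 = -1.
A is unchanged and Z drops by 1 — a proton has become a neutron (β⁺ emission or electron capture).

beta-plus decay or electron capture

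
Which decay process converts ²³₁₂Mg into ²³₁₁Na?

beta-plus decay or electron capture

ΔA = 23 − 23 = 0; ΔZ = 11 − 12 = -1.
A is unchanged and Z drops by 1 — a proton has become a neutron (β⁺ emission or electron capture).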